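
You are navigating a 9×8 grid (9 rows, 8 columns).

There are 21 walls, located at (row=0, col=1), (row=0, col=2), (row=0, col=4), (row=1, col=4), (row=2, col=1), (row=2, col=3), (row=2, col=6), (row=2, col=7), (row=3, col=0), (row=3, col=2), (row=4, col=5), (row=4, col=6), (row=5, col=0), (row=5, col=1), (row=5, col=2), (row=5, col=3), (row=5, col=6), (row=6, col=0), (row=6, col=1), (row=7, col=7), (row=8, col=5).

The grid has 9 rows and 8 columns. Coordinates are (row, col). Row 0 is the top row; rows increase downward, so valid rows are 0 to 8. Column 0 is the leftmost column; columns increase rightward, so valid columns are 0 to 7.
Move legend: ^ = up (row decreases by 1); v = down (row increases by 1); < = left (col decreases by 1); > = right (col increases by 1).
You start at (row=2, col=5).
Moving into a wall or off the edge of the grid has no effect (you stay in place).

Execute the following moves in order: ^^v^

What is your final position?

Start: (row=2, col=5)
  ^ (up): (row=2, col=5) -> (row=1, col=5)
  ^ (up): (row=1, col=5) -> (row=0, col=5)
  v (down): (row=0, col=5) -> (row=1, col=5)
  ^ (up): (row=1, col=5) -> (row=0, col=5)
Final: (row=0, col=5)

Answer: Final position: (row=0, col=5)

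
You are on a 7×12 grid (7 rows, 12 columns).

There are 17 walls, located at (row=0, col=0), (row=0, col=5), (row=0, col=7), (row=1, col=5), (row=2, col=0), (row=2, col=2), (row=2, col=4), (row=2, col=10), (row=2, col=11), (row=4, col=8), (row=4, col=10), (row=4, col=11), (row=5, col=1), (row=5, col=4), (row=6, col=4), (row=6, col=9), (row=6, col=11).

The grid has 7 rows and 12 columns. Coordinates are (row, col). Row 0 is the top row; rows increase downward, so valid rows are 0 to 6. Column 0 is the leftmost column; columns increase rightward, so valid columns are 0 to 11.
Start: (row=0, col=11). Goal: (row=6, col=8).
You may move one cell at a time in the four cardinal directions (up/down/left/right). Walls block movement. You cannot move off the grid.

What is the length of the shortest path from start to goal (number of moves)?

Answer: Shortest path length: 9

Derivation:
BFS from (row=0, col=11) until reaching (row=6, col=8):
  Distance 0: (row=0, col=11)
  Distance 1: (row=0, col=10), (row=1, col=11)
  Distance 2: (row=0, col=9), (row=1, col=10)
  Distance 3: (row=0, col=8), (row=1, col=9)
  Distance 4: (row=1, col=8), (row=2, col=9)
  Distance 5: (row=1, col=7), (row=2, col=8), (row=3, col=9)
  Distance 6: (row=1, col=6), (row=2, col=7), (row=3, col=8), (row=3, col=10), (row=4, col=9)
  Distance 7: (row=0, col=6), (row=2, col=6), (row=3, col=7), (row=3, col=11), (row=5, col=9)
  Distance 8: (row=2, col=5), (row=3, col=6), (row=4, col=7), (row=5, col=8), (row=5, col=10)
  Distance 9: (row=3, col=5), (row=4, col=6), (row=5, col=7), (row=5, col=11), (row=6, col=8), (row=6, col=10)  <- goal reached here
One shortest path (9 moves): (row=0, col=11) -> (row=0, col=10) -> (row=0, col=9) -> (row=1, col=9) -> (row=2, col=9) -> (row=3, col=9) -> (row=4, col=9) -> (row=5, col=9) -> (row=5, col=8) -> (row=6, col=8)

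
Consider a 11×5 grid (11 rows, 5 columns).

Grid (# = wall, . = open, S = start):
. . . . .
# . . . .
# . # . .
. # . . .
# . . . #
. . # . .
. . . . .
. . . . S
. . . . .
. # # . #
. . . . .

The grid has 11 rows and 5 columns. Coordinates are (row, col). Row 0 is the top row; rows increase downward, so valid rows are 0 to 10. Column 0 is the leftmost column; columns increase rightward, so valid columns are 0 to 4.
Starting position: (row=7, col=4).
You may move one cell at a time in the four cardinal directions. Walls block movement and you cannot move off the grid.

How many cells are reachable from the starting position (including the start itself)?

BFS flood-fill from (row=7, col=4):
  Distance 0: (row=7, col=4)
  Distance 1: (row=6, col=4), (row=7, col=3), (row=8, col=4)
  Distance 2: (row=5, col=4), (row=6, col=3), (row=7, col=2), (row=8, col=3)
  Distance 3: (row=5, col=3), (row=6, col=2), (row=7, col=1), (row=8, col=2), (row=9, col=3)
  Distance 4: (row=4, col=3), (row=6, col=1), (row=7, col=0), (row=8, col=1), (row=10, col=3)
  Distance 5: (row=3, col=3), (row=4, col=2), (row=5, col=1), (row=6, col=0), (row=8, col=0), (row=10, col=2), (row=10, col=4)
  Distance 6: (row=2, col=3), (row=3, col=2), (row=3, col=4), (row=4, col=1), (row=5, col=0), (row=9, col=0), (row=10, col=1)
  Distance 7: (row=1, col=3), (row=2, col=4), (row=10, col=0)
  Distance 8: (row=0, col=3), (row=1, col=2), (row=1, col=4)
  Distance 9: (row=0, col=2), (row=0, col=4), (row=1, col=1)
  Distance 10: (row=0, col=1), (row=2, col=1)
  Distance 11: (row=0, col=0)
Total reachable: 44 (grid has 45 open cells total)

Answer: Reachable cells: 44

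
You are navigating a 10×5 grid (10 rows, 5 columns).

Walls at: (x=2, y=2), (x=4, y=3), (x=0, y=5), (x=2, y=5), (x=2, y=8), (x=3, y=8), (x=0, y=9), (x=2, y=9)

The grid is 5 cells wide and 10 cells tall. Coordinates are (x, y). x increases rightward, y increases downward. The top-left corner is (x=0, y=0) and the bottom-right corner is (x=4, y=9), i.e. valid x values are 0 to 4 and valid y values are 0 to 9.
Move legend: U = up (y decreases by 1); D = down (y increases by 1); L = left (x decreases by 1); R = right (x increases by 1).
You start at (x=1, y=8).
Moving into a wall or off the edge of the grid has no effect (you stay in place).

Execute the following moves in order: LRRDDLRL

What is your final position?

Start: (x=1, y=8)
  L (left): (x=1, y=8) -> (x=0, y=8)
  R (right): (x=0, y=8) -> (x=1, y=8)
  R (right): blocked, stay at (x=1, y=8)
  D (down): (x=1, y=8) -> (x=1, y=9)
  D (down): blocked, stay at (x=1, y=9)
  L (left): blocked, stay at (x=1, y=9)
  R (right): blocked, stay at (x=1, y=9)
  L (left): blocked, stay at (x=1, y=9)
Final: (x=1, y=9)

Answer: Final position: (x=1, y=9)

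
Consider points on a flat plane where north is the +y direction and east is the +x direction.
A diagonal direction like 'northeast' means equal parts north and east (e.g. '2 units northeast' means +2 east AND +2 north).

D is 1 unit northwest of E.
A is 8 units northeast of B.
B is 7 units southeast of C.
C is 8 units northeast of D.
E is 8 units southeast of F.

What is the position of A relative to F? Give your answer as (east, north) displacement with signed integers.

Place F at the origin (east=0, north=0).
  E is 8 units southeast of F: delta (east=+8, north=-8); E at (east=8, north=-8).
  D is 1 unit northwest of E: delta (east=-1, north=+1); D at (east=7, north=-7).
  C is 8 units northeast of D: delta (east=+8, north=+8); C at (east=15, north=1).
  B is 7 units southeast of C: delta (east=+7, north=-7); B at (east=22, north=-6).
  A is 8 units northeast of B: delta (east=+8, north=+8); A at (east=30, north=2).
Therefore A relative to F: (east=30, north=2).

Answer: A is at (east=30, north=2) relative to F.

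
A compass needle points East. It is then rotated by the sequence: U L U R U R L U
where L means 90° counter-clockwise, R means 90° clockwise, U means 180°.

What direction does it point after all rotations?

Start: East
  U (U-turn (180°)) -> West
  L (left (90° counter-clockwise)) -> South
  U (U-turn (180°)) -> North
  R (right (90° clockwise)) -> East
  U (U-turn (180°)) -> West
  R (right (90° clockwise)) -> North
  L (left (90° counter-clockwise)) -> West
  U (U-turn (180°)) -> East
Final: East

Answer: Final heading: East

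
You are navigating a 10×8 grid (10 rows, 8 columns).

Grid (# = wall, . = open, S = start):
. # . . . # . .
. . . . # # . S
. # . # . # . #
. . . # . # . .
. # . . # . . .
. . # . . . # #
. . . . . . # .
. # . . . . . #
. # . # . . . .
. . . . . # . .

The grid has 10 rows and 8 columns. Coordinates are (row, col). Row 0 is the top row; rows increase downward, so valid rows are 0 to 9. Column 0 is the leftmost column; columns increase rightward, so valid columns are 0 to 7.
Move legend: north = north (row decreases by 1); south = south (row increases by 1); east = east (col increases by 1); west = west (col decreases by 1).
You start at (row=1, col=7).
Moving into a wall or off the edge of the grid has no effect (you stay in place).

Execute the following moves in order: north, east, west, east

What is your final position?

Answer: Final position: (row=0, col=7)

Derivation:
Start: (row=1, col=7)
  north (north): (row=1, col=7) -> (row=0, col=7)
  east (east): blocked, stay at (row=0, col=7)
  west (west): (row=0, col=7) -> (row=0, col=6)
  east (east): (row=0, col=6) -> (row=0, col=7)
Final: (row=0, col=7)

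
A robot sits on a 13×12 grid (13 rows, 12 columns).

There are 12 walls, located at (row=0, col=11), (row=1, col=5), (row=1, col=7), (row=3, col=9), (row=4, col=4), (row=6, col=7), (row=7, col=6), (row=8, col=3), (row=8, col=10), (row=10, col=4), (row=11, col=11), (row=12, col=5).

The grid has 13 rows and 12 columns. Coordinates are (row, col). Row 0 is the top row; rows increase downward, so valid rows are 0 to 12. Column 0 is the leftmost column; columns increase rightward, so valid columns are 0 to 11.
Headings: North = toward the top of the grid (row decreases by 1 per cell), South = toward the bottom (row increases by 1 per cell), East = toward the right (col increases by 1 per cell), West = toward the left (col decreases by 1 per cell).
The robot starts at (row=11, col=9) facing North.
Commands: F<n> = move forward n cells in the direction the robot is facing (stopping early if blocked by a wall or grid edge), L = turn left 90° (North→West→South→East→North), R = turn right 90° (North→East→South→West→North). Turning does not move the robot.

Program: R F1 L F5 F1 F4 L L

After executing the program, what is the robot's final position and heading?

Answer: Final position: (row=9, col=10), facing South

Derivation:
Start: (row=11, col=9), facing North
  R: turn right, now facing East
  F1: move forward 1, now at (row=11, col=10)
  L: turn left, now facing North
  F5: move forward 2/5 (blocked), now at (row=9, col=10)
  F1: move forward 0/1 (blocked), now at (row=9, col=10)
  F4: move forward 0/4 (blocked), now at (row=9, col=10)
  L: turn left, now facing West
  L: turn left, now facing South
Final: (row=9, col=10), facing South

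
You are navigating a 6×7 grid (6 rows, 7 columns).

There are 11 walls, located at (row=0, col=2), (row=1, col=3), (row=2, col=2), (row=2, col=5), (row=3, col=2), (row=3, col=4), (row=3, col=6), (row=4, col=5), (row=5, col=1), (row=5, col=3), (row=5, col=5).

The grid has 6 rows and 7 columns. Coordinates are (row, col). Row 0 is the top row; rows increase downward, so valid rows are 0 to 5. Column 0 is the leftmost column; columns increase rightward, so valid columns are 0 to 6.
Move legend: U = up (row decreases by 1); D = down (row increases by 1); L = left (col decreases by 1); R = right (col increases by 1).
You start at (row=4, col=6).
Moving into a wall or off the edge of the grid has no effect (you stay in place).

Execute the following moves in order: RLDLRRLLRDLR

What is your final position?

Start: (row=4, col=6)
  R (right): blocked, stay at (row=4, col=6)
  L (left): blocked, stay at (row=4, col=6)
  D (down): (row=4, col=6) -> (row=5, col=6)
  L (left): blocked, stay at (row=5, col=6)
  R (right): blocked, stay at (row=5, col=6)
  R (right): blocked, stay at (row=5, col=6)
  L (left): blocked, stay at (row=5, col=6)
  L (left): blocked, stay at (row=5, col=6)
  R (right): blocked, stay at (row=5, col=6)
  D (down): blocked, stay at (row=5, col=6)
  L (left): blocked, stay at (row=5, col=6)
  R (right): blocked, stay at (row=5, col=6)
Final: (row=5, col=6)

Answer: Final position: (row=5, col=6)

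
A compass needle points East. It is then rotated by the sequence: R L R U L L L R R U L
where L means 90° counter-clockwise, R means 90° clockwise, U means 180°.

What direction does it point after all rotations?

Start: East
  R (right (90° clockwise)) -> South
  L (left (90° counter-clockwise)) -> East
  R (right (90° clockwise)) -> South
  U (U-turn (180°)) -> North
  L (left (90° counter-clockwise)) -> West
  L (left (90° counter-clockwise)) -> South
  L (left (90° counter-clockwise)) -> East
  R (right (90° clockwise)) -> South
  R (right (90° clockwise)) -> West
  U (U-turn (180°)) -> East
  L (left (90° counter-clockwise)) -> North
Final: North

Answer: Final heading: North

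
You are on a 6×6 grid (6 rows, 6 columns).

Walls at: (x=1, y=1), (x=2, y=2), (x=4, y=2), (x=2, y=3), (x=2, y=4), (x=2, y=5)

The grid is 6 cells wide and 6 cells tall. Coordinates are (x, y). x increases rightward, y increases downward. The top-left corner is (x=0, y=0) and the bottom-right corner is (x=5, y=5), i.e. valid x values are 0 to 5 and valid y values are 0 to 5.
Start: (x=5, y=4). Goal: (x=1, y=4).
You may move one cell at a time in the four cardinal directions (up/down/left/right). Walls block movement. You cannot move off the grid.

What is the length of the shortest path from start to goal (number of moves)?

BFS from (x=5, y=4) until reaching (x=1, y=4):
  Distance 0: (x=5, y=4)
  Distance 1: (x=5, y=3), (x=4, y=4), (x=5, y=5)
  Distance 2: (x=5, y=2), (x=4, y=3), (x=3, y=4), (x=4, y=5)
  Distance 3: (x=5, y=1), (x=3, y=3), (x=3, y=5)
  Distance 4: (x=5, y=0), (x=4, y=1), (x=3, y=2)
  Distance 5: (x=4, y=0), (x=3, y=1)
  Distance 6: (x=3, y=0), (x=2, y=1)
  Distance 7: (x=2, y=0)
  Distance 8: (x=1, y=0)
  Distance 9: (x=0, y=0)
  Distance 10: (x=0, y=1)
  Distance 11: (x=0, y=2)
  Distance 12: (x=1, y=2), (x=0, y=3)
  Distance 13: (x=1, y=3), (x=0, y=4)
  Distance 14: (x=1, y=4), (x=0, y=5)  <- goal reached here
One shortest path (14 moves): (x=5, y=4) -> (x=4, y=4) -> (x=3, y=4) -> (x=3, y=3) -> (x=3, y=2) -> (x=3, y=1) -> (x=2, y=1) -> (x=2, y=0) -> (x=1, y=0) -> (x=0, y=0) -> (x=0, y=1) -> (x=0, y=2) -> (x=1, y=2) -> (x=1, y=3) -> (x=1, y=4)

Answer: Shortest path length: 14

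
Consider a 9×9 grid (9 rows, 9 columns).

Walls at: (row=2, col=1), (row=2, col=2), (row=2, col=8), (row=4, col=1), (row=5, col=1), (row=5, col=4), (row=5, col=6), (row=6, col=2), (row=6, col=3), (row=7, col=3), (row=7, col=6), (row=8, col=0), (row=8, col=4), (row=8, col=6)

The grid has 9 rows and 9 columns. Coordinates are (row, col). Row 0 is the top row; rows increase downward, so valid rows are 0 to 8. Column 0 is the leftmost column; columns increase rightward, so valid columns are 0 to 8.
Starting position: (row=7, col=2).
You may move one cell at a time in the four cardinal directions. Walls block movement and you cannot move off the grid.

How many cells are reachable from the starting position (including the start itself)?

Answer: Reachable cells: 67

Derivation:
BFS flood-fill from (row=7, col=2):
  Distance 0: (row=7, col=2)
  Distance 1: (row=7, col=1), (row=8, col=2)
  Distance 2: (row=6, col=1), (row=7, col=0), (row=8, col=1), (row=8, col=3)
  Distance 3: (row=6, col=0)
  Distance 4: (row=5, col=0)
  Distance 5: (row=4, col=0)
  Distance 6: (row=3, col=0)
  Distance 7: (row=2, col=0), (row=3, col=1)
  Distance 8: (row=1, col=0), (row=3, col=2)
  Distance 9: (row=0, col=0), (row=1, col=1), (row=3, col=3), (row=4, col=2)
  Distance 10: (row=0, col=1), (row=1, col=2), (row=2, col=3), (row=3, col=4), (row=4, col=3), (row=5, col=2)
  Distance 11: (row=0, col=2), (row=1, col=3), (row=2, col=4), (row=3, col=5), (row=4, col=4), (row=5, col=3)
  Distance 12: (row=0, col=3), (row=1, col=4), (row=2, col=5), (row=3, col=6), (row=4, col=5)
  Distance 13: (row=0, col=4), (row=1, col=5), (row=2, col=6), (row=3, col=7), (row=4, col=6), (row=5, col=5)
  Distance 14: (row=0, col=5), (row=1, col=6), (row=2, col=7), (row=3, col=8), (row=4, col=7), (row=6, col=5)
  Distance 15: (row=0, col=6), (row=1, col=7), (row=4, col=8), (row=5, col=7), (row=6, col=4), (row=6, col=6), (row=7, col=5)
  Distance 16: (row=0, col=7), (row=1, col=8), (row=5, col=8), (row=6, col=7), (row=7, col=4), (row=8, col=5)
  Distance 17: (row=0, col=8), (row=6, col=8), (row=7, col=7)
  Distance 18: (row=7, col=8), (row=8, col=7)
  Distance 19: (row=8, col=8)
Total reachable: 67 (grid has 67 open cells total)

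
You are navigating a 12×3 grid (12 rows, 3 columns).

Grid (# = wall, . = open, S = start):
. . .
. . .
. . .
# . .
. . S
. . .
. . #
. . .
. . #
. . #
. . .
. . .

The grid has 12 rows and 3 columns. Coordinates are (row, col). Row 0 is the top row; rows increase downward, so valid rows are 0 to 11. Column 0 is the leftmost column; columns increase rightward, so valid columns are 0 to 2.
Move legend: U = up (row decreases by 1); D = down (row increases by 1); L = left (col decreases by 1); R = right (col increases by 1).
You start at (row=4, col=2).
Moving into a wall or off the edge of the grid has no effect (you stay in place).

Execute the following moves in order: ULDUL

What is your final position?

Answer: Final position: (row=3, col=1)

Derivation:
Start: (row=4, col=2)
  U (up): (row=4, col=2) -> (row=3, col=2)
  L (left): (row=3, col=2) -> (row=3, col=1)
  D (down): (row=3, col=1) -> (row=4, col=1)
  U (up): (row=4, col=1) -> (row=3, col=1)
  L (left): blocked, stay at (row=3, col=1)
Final: (row=3, col=1)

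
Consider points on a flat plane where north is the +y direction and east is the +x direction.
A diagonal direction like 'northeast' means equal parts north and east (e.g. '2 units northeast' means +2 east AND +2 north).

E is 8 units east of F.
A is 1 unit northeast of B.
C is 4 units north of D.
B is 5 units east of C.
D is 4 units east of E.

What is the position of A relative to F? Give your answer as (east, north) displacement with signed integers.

Answer: A is at (east=18, north=5) relative to F.

Derivation:
Place F at the origin (east=0, north=0).
  E is 8 units east of F: delta (east=+8, north=+0); E at (east=8, north=0).
  D is 4 units east of E: delta (east=+4, north=+0); D at (east=12, north=0).
  C is 4 units north of D: delta (east=+0, north=+4); C at (east=12, north=4).
  B is 5 units east of C: delta (east=+5, north=+0); B at (east=17, north=4).
  A is 1 unit northeast of B: delta (east=+1, north=+1); A at (east=18, north=5).
Therefore A relative to F: (east=18, north=5).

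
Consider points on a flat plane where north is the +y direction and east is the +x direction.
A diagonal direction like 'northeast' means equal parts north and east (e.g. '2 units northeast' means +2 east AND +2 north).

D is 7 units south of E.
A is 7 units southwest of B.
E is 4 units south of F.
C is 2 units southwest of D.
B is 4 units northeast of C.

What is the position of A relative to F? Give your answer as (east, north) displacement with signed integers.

Place F at the origin (east=0, north=0).
  E is 4 units south of F: delta (east=+0, north=-4); E at (east=0, north=-4).
  D is 7 units south of E: delta (east=+0, north=-7); D at (east=0, north=-11).
  C is 2 units southwest of D: delta (east=-2, north=-2); C at (east=-2, north=-13).
  B is 4 units northeast of C: delta (east=+4, north=+4); B at (east=2, north=-9).
  A is 7 units southwest of B: delta (east=-7, north=-7); A at (east=-5, north=-16).
Therefore A relative to F: (east=-5, north=-16).

Answer: A is at (east=-5, north=-16) relative to F.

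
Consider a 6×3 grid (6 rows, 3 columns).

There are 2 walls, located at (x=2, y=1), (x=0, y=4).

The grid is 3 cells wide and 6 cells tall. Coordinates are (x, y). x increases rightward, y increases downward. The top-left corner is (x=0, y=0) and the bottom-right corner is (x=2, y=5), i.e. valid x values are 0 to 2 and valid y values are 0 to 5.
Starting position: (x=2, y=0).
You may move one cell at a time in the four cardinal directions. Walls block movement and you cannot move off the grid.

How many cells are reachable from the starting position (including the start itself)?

Answer: Reachable cells: 16

Derivation:
BFS flood-fill from (x=2, y=0):
  Distance 0: (x=2, y=0)
  Distance 1: (x=1, y=0)
  Distance 2: (x=0, y=0), (x=1, y=1)
  Distance 3: (x=0, y=1), (x=1, y=2)
  Distance 4: (x=0, y=2), (x=2, y=2), (x=1, y=3)
  Distance 5: (x=0, y=3), (x=2, y=3), (x=1, y=4)
  Distance 6: (x=2, y=4), (x=1, y=5)
  Distance 7: (x=0, y=5), (x=2, y=5)
Total reachable: 16 (grid has 16 open cells total)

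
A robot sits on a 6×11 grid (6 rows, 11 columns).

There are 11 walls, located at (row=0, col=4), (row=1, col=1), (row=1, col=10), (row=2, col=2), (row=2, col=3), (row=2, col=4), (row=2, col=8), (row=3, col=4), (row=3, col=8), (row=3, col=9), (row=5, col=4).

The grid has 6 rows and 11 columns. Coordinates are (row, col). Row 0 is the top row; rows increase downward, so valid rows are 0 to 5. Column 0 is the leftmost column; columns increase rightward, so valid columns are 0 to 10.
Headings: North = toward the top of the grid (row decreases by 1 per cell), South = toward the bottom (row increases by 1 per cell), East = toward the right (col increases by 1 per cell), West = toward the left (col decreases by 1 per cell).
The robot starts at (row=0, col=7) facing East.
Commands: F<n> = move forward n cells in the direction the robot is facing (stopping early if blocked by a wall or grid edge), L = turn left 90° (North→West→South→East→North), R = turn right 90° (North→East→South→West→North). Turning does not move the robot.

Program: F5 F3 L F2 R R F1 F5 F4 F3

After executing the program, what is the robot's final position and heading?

Answer: Final position: (row=0, col=10), facing South

Derivation:
Start: (row=0, col=7), facing East
  F5: move forward 3/5 (blocked), now at (row=0, col=10)
  F3: move forward 0/3 (blocked), now at (row=0, col=10)
  L: turn left, now facing North
  F2: move forward 0/2 (blocked), now at (row=0, col=10)
  R: turn right, now facing East
  R: turn right, now facing South
  F1: move forward 0/1 (blocked), now at (row=0, col=10)
  F5: move forward 0/5 (blocked), now at (row=0, col=10)
  F4: move forward 0/4 (blocked), now at (row=0, col=10)
  F3: move forward 0/3 (blocked), now at (row=0, col=10)
Final: (row=0, col=10), facing South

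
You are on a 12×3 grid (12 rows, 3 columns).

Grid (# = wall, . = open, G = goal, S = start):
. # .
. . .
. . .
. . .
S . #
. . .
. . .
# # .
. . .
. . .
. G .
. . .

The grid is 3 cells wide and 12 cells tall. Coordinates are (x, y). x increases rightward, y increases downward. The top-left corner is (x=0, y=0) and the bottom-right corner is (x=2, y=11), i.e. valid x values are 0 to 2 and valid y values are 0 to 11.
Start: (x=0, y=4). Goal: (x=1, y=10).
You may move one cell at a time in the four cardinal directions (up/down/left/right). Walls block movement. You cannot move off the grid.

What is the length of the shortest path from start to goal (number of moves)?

BFS from (x=0, y=4) until reaching (x=1, y=10):
  Distance 0: (x=0, y=4)
  Distance 1: (x=0, y=3), (x=1, y=4), (x=0, y=5)
  Distance 2: (x=0, y=2), (x=1, y=3), (x=1, y=5), (x=0, y=6)
  Distance 3: (x=0, y=1), (x=1, y=2), (x=2, y=3), (x=2, y=5), (x=1, y=6)
  Distance 4: (x=0, y=0), (x=1, y=1), (x=2, y=2), (x=2, y=6)
  Distance 5: (x=2, y=1), (x=2, y=7)
  Distance 6: (x=2, y=0), (x=2, y=8)
  Distance 7: (x=1, y=8), (x=2, y=9)
  Distance 8: (x=0, y=8), (x=1, y=9), (x=2, y=10)
  Distance 9: (x=0, y=9), (x=1, y=10), (x=2, y=11)  <- goal reached here
One shortest path (9 moves): (x=0, y=4) -> (x=1, y=4) -> (x=1, y=5) -> (x=2, y=5) -> (x=2, y=6) -> (x=2, y=7) -> (x=2, y=8) -> (x=1, y=8) -> (x=1, y=9) -> (x=1, y=10)

Answer: Shortest path length: 9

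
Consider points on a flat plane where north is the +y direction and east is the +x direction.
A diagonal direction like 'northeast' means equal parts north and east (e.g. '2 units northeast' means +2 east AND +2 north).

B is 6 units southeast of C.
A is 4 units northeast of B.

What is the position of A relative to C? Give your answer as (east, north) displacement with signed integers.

Answer: A is at (east=10, north=-2) relative to C.

Derivation:
Place C at the origin (east=0, north=0).
  B is 6 units southeast of C: delta (east=+6, north=-6); B at (east=6, north=-6).
  A is 4 units northeast of B: delta (east=+4, north=+4); A at (east=10, north=-2).
Therefore A relative to C: (east=10, north=-2).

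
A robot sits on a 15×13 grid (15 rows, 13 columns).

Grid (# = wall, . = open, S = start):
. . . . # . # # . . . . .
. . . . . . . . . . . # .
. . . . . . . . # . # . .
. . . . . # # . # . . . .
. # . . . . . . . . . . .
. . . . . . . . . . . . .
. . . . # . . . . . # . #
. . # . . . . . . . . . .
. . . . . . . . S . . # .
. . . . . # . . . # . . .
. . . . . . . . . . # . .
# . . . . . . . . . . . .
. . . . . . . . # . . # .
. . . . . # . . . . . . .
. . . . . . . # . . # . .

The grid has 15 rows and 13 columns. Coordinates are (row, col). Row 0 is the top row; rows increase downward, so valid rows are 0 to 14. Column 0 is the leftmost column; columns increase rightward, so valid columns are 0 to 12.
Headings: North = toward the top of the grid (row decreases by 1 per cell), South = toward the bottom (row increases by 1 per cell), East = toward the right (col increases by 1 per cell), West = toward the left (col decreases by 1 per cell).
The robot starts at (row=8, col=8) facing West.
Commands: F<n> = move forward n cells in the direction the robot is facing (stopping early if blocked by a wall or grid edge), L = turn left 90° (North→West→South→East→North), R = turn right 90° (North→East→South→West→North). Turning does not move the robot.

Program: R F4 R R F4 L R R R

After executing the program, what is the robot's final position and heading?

Answer: Final position: (row=8, col=8), facing North

Derivation:
Start: (row=8, col=8), facing West
  R: turn right, now facing North
  F4: move forward 4, now at (row=4, col=8)
  R: turn right, now facing East
  R: turn right, now facing South
  F4: move forward 4, now at (row=8, col=8)
  L: turn left, now facing East
  R: turn right, now facing South
  R: turn right, now facing West
  R: turn right, now facing North
Final: (row=8, col=8), facing North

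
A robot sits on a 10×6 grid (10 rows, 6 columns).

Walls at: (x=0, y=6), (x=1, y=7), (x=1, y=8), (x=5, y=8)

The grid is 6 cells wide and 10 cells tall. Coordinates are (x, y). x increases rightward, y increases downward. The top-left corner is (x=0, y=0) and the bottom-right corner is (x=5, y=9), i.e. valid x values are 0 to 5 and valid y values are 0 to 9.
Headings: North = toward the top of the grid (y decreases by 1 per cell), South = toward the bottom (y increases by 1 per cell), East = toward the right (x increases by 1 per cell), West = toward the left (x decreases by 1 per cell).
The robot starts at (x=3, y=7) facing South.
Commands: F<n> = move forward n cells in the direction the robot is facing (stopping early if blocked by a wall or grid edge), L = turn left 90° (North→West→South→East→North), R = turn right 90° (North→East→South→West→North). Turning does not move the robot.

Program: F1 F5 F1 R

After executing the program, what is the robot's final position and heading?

Answer: Final position: (x=3, y=9), facing West

Derivation:
Start: (x=3, y=7), facing South
  F1: move forward 1, now at (x=3, y=8)
  F5: move forward 1/5 (blocked), now at (x=3, y=9)
  F1: move forward 0/1 (blocked), now at (x=3, y=9)
  R: turn right, now facing West
Final: (x=3, y=9), facing West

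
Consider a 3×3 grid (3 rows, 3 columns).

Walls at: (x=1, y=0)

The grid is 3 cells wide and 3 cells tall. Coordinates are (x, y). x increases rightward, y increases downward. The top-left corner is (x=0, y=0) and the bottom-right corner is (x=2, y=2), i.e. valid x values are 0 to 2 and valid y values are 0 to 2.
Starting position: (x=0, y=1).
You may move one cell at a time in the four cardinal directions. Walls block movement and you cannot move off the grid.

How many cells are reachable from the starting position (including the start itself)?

Answer: Reachable cells: 8

Derivation:
BFS flood-fill from (x=0, y=1):
  Distance 0: (x=0, y=1)
  Distance 1: (x=0, y=0), (x=1, y=1), (x=0, y=2)
  Distance 2: (x=2, y=1), (x=1, y=2)
  Distance 3: (x=2, y=0), (x=2, y=2)
Total reachable: 8 (grid has 8 open cells total)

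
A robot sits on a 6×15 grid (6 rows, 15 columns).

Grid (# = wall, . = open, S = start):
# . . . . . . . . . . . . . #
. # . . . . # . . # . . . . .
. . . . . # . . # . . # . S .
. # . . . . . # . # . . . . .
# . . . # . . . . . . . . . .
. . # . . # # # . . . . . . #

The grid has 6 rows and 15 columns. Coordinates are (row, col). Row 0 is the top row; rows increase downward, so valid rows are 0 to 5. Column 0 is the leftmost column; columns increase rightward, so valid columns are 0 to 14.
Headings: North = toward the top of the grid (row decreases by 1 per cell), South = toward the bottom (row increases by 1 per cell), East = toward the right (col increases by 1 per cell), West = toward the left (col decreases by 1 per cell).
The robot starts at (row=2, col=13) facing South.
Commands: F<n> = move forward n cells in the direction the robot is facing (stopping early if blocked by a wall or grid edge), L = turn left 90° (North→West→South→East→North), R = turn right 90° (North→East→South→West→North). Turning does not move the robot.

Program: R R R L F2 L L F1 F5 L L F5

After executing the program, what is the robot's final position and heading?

Start: (row=2, col=13), facing South
  R: turn right, now facing West
  R: turn right, now facing North
  R: turn right, now facing East
  L: turn left, now facing North
  F2: move forward 2, now at (row=0, col=13)
  L: turn left, now facing West
  L: turn left, now facing South
  F1: move forward 1, now at (row=1, col=13)
  F5: move forward 4/5 (blocked), now at (row=5, col=13)
  L: turn left, now facing East
  L: turn left, now facing North
  F5: move forward 5, now at (row=0, col=13)
Final: (row=0, col=13), facing North

Answer: Final position: (row=0, col=13), facing North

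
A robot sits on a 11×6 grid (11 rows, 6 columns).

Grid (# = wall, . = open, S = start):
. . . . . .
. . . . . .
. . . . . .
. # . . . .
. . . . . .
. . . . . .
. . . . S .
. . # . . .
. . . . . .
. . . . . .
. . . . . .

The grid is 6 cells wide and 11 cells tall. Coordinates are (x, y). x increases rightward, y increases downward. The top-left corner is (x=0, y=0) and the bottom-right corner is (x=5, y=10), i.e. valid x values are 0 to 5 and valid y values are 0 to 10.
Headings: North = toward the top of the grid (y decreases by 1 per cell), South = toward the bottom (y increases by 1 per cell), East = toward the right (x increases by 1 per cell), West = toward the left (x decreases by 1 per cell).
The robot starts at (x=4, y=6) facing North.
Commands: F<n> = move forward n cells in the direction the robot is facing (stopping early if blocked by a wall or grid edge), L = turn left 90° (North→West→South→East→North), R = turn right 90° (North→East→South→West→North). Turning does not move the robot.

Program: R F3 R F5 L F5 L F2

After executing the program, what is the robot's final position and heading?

Answer: Final position: (x=5, y=8), facing North

Derivation:
Start: (x=4, y=6), facing North
  R: turn right, now facing East
  F3: move forward 1/3 (blocked), now at (x=5, y=6)
  R: turn right, now facing South
  F5: move forward 4/5 (blocked), now at (x=5, y=10)
  L: turn left, now facing East
  F5: move forward 0/5 (blocked), now at (x=5, y=10)
  L: turn left, now facing North
  F2: move forward 2, now at (x=5, y=8)
Final: (x=5, y=8), facing North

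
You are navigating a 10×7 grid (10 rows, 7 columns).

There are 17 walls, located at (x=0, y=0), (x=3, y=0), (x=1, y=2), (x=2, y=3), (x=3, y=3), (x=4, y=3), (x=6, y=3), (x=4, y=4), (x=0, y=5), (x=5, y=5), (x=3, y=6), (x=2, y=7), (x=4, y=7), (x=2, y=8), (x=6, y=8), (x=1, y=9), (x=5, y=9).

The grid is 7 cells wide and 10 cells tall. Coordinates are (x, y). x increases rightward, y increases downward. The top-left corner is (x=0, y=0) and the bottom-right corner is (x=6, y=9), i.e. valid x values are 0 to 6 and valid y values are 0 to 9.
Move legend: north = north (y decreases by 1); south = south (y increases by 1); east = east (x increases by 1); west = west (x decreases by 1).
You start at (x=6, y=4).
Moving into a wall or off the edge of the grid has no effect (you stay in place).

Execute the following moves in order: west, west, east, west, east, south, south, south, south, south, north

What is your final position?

Start: (x=6, y=4)
  west (west): (x=6, y=4) -> (x=5, y=4)
  west (west): blocked, stay at (x=5, y=4)
  east (east): (x=5, y=4) -> (x=6, y=4)
  west (west): (x=6, y=4) -> (x=5, y=4)
  east (east): (x=5, y=4) -> (x=6, y=4)
  south (south): (x=6, y=4) -> (x=6, y=5)
  south (south): (x=6, y=5) -> (x=6, y=6)
  south (south): (x=6, y=6) -> (x=6, y=7)
  south (south): blocked, stay at (x=6, y=7)
  south (south): blocked, stay at (x=6, y=7)
  north (north): (x=6, y=7) -> (x=6, y=6)
Final: (x=6, y=6)

Answer: Final position: (x=6, y=6)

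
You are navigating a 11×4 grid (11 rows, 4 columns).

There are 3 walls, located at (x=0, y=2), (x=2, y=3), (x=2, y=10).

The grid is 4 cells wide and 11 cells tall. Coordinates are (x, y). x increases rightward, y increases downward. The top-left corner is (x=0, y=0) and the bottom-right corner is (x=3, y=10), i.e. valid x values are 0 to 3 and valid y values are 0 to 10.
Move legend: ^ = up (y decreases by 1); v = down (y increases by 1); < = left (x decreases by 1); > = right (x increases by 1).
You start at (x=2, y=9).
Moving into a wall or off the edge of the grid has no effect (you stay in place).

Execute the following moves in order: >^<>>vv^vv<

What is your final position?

Answer: Final position: (x=3, y=10)

Derivation:
Start: (x=2, y=9)
  > (right): (x=2, y=9) -> (x=3, y=9)
  ^ (up): (x=3, y=9) -> (x=3, y=8)
  < (left): (x=3, y=8) -> (x=2, y=8)
  > (right): (x=2, y=8) -> (x=3, y=8)
  > (right): blocked, stay at (x=3, y=8)
  v (down): (x=3, y=8) -> (x=3, y=9)
  v (down): (x=3, y=9) -> (x=3, y=10)
  ^ (up): (x=3, y=10) -> (x=3, y=9)
  v (down): (x=3, y=9) -> (x=3, y=10)
  v (down): blocked, stay at (x=3, y=10)
  < (left): blocked, stay at (x=3, y=10)
Final: (x=3, y=10)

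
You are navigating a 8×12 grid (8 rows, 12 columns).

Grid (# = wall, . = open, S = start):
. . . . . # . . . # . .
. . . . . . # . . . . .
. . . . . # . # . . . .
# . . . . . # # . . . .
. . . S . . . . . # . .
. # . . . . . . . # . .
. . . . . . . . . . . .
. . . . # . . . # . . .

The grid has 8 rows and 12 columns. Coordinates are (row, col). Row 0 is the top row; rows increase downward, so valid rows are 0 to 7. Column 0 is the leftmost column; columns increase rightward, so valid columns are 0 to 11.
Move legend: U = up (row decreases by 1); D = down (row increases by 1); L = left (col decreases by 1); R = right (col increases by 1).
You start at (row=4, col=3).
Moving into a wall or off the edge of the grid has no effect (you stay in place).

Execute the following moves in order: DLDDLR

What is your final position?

Start: (row=4, col=3)
  D (down): (row=4, col=3) -> (row=5, col=3)
  L (left): (row=5, col=3) -> (row=5, col=2)
  D (down): (row=5, col=2) -> (row=6, col=2)
  D (down): (row=6, col=2) -> (row=7, col=2)
  L (left): (row=7, col=2) -> (row=7, col=1)
  R (right): (row=7, col=1) -> (row=7, col=2)
Final: (row=7, col=2)

Answer: Final position: (row=7, col=2)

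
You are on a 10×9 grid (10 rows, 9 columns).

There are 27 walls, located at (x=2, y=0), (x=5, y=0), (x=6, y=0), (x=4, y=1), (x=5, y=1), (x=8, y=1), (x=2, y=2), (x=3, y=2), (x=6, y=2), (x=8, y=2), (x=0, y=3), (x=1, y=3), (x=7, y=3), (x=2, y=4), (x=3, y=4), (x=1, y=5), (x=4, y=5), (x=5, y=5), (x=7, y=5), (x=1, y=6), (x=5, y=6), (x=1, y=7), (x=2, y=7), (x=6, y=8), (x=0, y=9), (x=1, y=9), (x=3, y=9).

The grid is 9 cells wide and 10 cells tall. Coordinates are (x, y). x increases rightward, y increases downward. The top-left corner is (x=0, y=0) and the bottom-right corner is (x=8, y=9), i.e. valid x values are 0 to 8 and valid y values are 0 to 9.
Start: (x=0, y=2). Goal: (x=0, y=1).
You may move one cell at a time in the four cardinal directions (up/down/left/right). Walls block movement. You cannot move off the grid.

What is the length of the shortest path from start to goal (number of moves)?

Answer: Shortest path length: 1

Derivation:
BFS from (x=0, y=2) until reaching (x=0, y=1):
  Distance 0: (x=0, y=2)
  Distance 1: (x=0, y=1), (x=1, y=2)  <- goal reached here
One shortest path (1 moves): (x=0, y=2) -> (x=0, y=1)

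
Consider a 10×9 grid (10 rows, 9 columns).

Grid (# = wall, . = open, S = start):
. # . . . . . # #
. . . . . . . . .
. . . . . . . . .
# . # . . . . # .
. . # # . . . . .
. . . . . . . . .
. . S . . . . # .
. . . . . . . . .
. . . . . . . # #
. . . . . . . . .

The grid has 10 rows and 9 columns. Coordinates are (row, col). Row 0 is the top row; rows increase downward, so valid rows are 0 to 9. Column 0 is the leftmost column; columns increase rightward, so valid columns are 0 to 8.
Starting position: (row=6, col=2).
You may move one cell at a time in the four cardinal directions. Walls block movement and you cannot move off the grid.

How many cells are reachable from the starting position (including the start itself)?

Answer: Reachable cells: 79

Derivation:
BFS flood-fill from (row=6, col=2):
  Distance 0: (row=6, col=2)
  Distance 1: (row=5, col=2), (row=6, col=1), (row=6, col=3), (row=7, col=2)
  Distance 2: (row=5, col=1), (row=5, col=3), (row=6, col=0), (row=6, col=4), (row=7, col=1), (row=7, col=3), (row=8, col=2)
  Distance 3: (row=4, col=1), (row=5, col=0), (row=5, col=4), (row=6, col=5), (row=7, col=0), (row=7, col=4), (row=8, col=1), (row=8, col=3), (row=9, col=2)
  Distance 4: (row=3, col=1), (row=4, col=0), (row=4, col=4), (row=5, col=5), (row=6, col=6), (row=7, col=5), (row=8, col=0), (row=8, col=4), (row=9, col=1), (row=9, col=3)
  Distance 5: (row=2, col=1), (row=3, col=4), (row=4, col=5), (row=5, col=6), (row=7, col=6), (row=8, col=5), (row=9, col=0), (row=9, col=4)
  Distance 6: (row=1, col=1), (row=2, col=0), (row=2, col=2), (row=2, col=4), (row=3, col=3), (row=3, col=5), (row=4, col=6), (row=5, col=7), (row=7, col=7), (row=8, col=6), (row=9, col=5)
  Distance 7: (row=1, col=0), (row=1, col=2), (row=1, col=4), (row=2, col=3), (row=2, col=5), (row=3, col=6), (row=4, col=7), (row=5, col=8), (row=7, col=8), (row=9, col=6)
  Distance 8: (row=0, col=0), (row=0, col=2), (row=0, col=4), (row=1, col=3), (row=1, col=5), (row=2, col=6), (row=4, col=8), (row=6, col=8), (row=9, col=7)
  Distance 9: (row=0, col=3), (row=0, col=5), (row=1, col=6), (row=2, col=7), (row=3, col=8), (row=9, col=8)
  Distance 10: (row=0, col=6), (row=1, col=7), (row=2, col=8)
  Distance 11: (row=1, col=8)
Total reachable: 79 (grid has 79 open cells total)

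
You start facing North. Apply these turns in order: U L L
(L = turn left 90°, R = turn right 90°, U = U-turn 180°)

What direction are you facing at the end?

Start: North
  U (U-turn (180°)) -> South
  L (left (90° counter-clockwise)) -> East
  L (left (90° counter-clockwise)) -> North
Final: North

Answer: Final heading: North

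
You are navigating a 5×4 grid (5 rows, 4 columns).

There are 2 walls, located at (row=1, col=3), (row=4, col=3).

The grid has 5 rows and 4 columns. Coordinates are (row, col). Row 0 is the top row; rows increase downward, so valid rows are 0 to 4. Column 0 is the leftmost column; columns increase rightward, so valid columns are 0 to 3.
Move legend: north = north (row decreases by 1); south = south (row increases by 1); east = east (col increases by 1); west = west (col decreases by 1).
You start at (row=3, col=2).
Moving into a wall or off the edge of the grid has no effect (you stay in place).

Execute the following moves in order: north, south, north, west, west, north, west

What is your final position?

Answer: Final position: (row=1, col=0)

Derivation:
Start: (row=3, col=2)
  north (north): (row=3, col=2) -> (row=2, col=2)
  south (south): (row=2, col=2) -> (row=3, col=2)
  north (north): (row=3, col=2) -> (row=2, col=2)
  west (west): (row=2, col=2) -> (row=2, col=1)
  west (west): (row=2, col=1) -> (row=2, col=0)
  north (north): (row=2, col=0) -> (row=1, col=0)
  west (west): blocked, stay at (row=1, col=0)
Final: (row=1, col=0)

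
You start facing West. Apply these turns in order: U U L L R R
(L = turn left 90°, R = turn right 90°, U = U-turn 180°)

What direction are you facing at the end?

Answer: Final heading: West

Derivation:
Start: West
  U (U-turn (180°)) -> East
  U (U-turn (180°)) -> West
  L (left (90° counter-clockwise)) -> South
  L (left (90° counter-clockwise)) -> East
  R (right (90° clockwise)) -> South
  R (right (90° clockwise)) -> West
Final: West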